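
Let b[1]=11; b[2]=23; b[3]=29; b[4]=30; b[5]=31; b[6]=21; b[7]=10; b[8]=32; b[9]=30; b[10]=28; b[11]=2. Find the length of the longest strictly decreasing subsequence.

Let dp[i] be the longest strictly decreasing subsequence ending at i:
i:      1  2  3  4  5  6  7  8  9 10 11
b[i]:  11 23 29 30 31 21 10 32 30 28  2
dp:     1  1  1  1  1  2  3  1  2  3  4
Maximum is 4.

4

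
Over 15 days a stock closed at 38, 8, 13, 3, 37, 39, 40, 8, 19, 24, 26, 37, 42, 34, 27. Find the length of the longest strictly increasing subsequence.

7

Let dp[i] be the length of the longest such subsequence ending at index i:
i:      1  2  3  4  5  6  7  8  9 10 11 12 13 14 15
a[i]:  38  8 13  3 37 39 40  8 19 24 26 37 42 34 27
dp:     1  1  2  1  3  4  5  2  3  4  5  6  7  6  6
Maximum dp value is 7.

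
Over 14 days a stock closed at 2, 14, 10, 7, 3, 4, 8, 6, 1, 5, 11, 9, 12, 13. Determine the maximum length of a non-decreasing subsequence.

Track the smallest tail for each achievable length (allowing ties):
2 → extends → [2]
14 → extends → [2, 14]
10 → replaces 14 → [2, 10]
7 → replaces 10 → [2, 7]
3 → replaces 7 → [2, 3]
4 → extends → [2, 3, 4]
8 → extends → [2, 3, 4, 8]
6 → replaces 8 → [2, 3, 4, 6]
1 → replaces 2 → [1, 3, 4, 6]
5 → replaces 6 → [1, 3, 4, 5]
11 → extends → [1, 3, 4, 5, 11]
9 → replaces 11 → [1, 3, 4, 5, 9]
12 → extends → [1, 3, 4, 5, 9, 12]
13 → extends → [1, 3, 4, 5, 9, 12, 13]
Seven tails, so the longest non-decreasing subsequence has length 7 (e.g. 2, 3, 4, 8, 11, 12, 13).

7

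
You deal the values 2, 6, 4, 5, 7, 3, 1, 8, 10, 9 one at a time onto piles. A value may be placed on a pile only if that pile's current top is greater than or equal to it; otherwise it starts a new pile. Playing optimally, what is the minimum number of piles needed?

Place each on the leftmost legal pile:
2 → new pile 1 (tops now [2])
6 → new pile 2 (tops now [2, 6])
4 → pile 2 (tops now [2, 4])
5 → new pile 3 (tops now [2, 4, 5])
7 → new pile 4 (tops now [2, 4, 5, 7])
3 → pile 2 (tops now [2, 3, 5, 7])
1 → pile 1 (tops now [1, 3, 5, 7])
8 → new pile 5 (tops now [1, 3, 5, 7, 8])
10 → new pile 6 (tops now [1, 3, 5, 7, 8, 10])
9 → pile 6 (tops now [1, 3, 5, 7, 8, 9])
Six piles.

6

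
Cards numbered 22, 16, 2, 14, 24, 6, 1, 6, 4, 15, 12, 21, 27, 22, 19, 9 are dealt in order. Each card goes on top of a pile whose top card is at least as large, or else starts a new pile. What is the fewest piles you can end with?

5

The minimum number of non-increasing subsequences covering a sequence equals the length of its longest strictly increasing subsequence.
LIS length is 5 (e.g. 2, 14, 15, 21, 27), so 5 piles are needed.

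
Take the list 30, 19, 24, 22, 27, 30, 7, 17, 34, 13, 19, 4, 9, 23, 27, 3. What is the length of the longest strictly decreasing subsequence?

Let dp[i] be the longest strictly decreasing subsequence ending at i:
i:      1  2  3  4  5  6  7  8  9 10 11 12 13 14 15 16
a[i]:  30 19 24 22 27 30  7 17 34 13 19  4  9 23 27  3
dp:     1  2  2  3  2  1  4  4  1  5  4  6  6  3  2  7
Maximum is 7.

7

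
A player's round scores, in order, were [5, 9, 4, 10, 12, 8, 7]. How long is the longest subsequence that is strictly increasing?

4

Let dp[i] be the length of the longest such subsequence ending at index i:
i:      1  2  3  4  5  6  7
a[i]:   5  9  4 10 12  8  7
dp:     1  2  1  3  4  2  2
Maximum dp value is 4.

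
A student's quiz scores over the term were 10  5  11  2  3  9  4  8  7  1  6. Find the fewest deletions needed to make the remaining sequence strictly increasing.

7

Fewest deletions = n − (longest strictly increasing subsequence).
Patience tails:
10 → extends → [10]
5 → replaces 10 → [5]
11 → extends → [5, 11]
2 → replaces 5 → [2, 11]
3 → replaces 11 → [2, 3]
9 → extends → [2, 3, 9]
4 → replaces 9 → [2, 3, 4]
8 → extends → [2, 3, 4, 8]
7 → replaces 8 → [2, 3, 4, 7]
1 → replaces 2 → [1, 3, 4, 7]
6 → replaces 7 → [1, 3, 4, 6]
Longest strictly increasing subsequence has length 4, so deletions = 11 − 4 = 7.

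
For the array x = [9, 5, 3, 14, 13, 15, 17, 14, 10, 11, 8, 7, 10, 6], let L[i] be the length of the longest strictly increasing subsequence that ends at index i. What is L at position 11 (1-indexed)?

dp[i] = 1 + max{dp[j] : j<i, x[j]<x[i]} (or 1 if no such j):
i:      1  2  3  4  5  6  7  8  9 10 11 12 13 14
x[i]:   9  5  3 14 13 15 17 14 10 11  8  7 10  6
dp:     1  1  1  2  2  3  4  3  2  3  2  2  3  2
At index 11 the value is 2.

2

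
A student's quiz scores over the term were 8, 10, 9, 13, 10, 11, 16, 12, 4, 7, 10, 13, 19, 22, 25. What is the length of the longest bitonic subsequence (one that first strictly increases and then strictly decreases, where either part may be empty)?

9

inc[i] = longest strictly increasing subsequence ending at i; dec[i] = longest strictly decreasing subsequence starting at i:
i:      1  2  3  4  5  6  7  8  9 10 11 12 13 14 15
a[i]:   8 10  9 13 10 11 16 12  4  7 10 13 19 22 25
inc:    1  2  2  3  3  4  5  5  1  2  3  6  7  8  9
dec:    2  3  2  3  2  2  3  2  1  1  1  1  1  1  1
Best peak at i=15 (value 25): inc=9, dec=1, length 9+1−1 = 9.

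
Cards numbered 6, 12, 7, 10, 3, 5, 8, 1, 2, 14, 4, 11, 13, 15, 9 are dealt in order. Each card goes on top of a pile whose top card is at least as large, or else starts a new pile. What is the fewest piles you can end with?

6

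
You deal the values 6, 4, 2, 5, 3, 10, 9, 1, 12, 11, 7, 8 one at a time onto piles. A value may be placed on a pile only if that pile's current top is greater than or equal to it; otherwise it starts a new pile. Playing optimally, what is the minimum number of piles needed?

4

Place each on the leftmost legal pile:
6 → new pile 1 (tops now [6])
4 → pile 1 (tops now [4])
2 → pile 1 (tops now [2])
5 → new pile 2 (tops now [2, 5])
3 → pile 2 (tops now [2, 3])
10 → new pile 3 (tops now [2, 3, 10])
9 → pile 3 (tops now [2, 3, 9])
1 → pile 1 (tops now [1, 3, 9])
12 → new pile 4 (tops now [1, 3, 9, 12])
11 → pile 4 (tops now [1, 3, 9, 11])
7 → pile 3 (tops now [1, 3, 7, 11])
8 → pile 4 (tops now [1, 3, 7, 8])
Four piles.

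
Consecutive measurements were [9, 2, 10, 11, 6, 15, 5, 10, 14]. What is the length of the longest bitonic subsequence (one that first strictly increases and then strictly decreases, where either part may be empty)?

5

inc[i] = longest strictly increasing subsequence ending at i; dec[i] = longest strictly decreasing subsequence starting at i:
i:      1  2  3  4  5  6  7  8  9
a[i]:   9  2 10 11  6 15  5 10 14
inc:    1  1  2  3  2  4  2  3  4
dec:    3  1  3  3  2  2  1  1  1
Best peak at i=4 (value 11): inc=3, dec=3, length 3+3−1 = 5.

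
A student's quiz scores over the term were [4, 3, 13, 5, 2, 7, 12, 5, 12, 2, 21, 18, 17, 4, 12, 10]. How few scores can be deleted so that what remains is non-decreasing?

10

Fewest deletions = n − (longest non-decreasing subsequence).
Patience tails:
4 → extends → [4]
3 → replaces 4 → [3]
13 → extends → [3, 13]
5 → replaces 13 → [3, 5]
2 → replaces 3 → [2, 5]
7 → extends → [2, 5, 7]
12 → extends → [2, 5, 7, 12]
5 → replaces 7 → [2, 5, 5, 12]
12 → extends → [2, 5, 5, 12, 12]
2 → replaces 5 → [2, 2, 5, 12, 12]
21 → extends → [2, 2, 5, 12, 12, 21]
18 → replaces 21 → [2, 2, 5, 12, 12, 18]
17 → replaces 18 → [2, 2, 5, 12, 12, 17]
4 → replaces 5 → [2, 2, 4, 12, 12, 17]
12 → replaces 17 → [2, 2, 4, 12, 12, 12]
10 → replaces 12 → [2, 2, 4, 10, 12, 12]
Longest non-decreasing subsequence has length 6, so deletions = 16 − 6 = 10.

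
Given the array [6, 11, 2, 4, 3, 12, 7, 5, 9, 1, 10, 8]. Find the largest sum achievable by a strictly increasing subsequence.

Let S[i] be the best sum of a strictly increasing subsequence ending at i:
i:      1  2  3  4  5  6  7  8  9 10 11 12
a[i]:   6 11  2  4  3 12  7  5  9  1 10  8
S:      6 17  2  6  5 29 13 11 22  1 32 21
Maximum is 32 (e.g. 2 + 4 + 7 + 9 + 10).

32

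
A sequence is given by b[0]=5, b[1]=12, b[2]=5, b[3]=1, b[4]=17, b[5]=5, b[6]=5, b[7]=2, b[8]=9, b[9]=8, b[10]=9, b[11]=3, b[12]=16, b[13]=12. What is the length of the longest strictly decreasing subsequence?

4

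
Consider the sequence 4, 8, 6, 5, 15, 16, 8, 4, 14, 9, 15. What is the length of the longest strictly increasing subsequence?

5

Track the smallest tail for each achievable length (strict):
4 → extends → [4]
8 → extends → [4, 8]
6 → replaces 8 → [4, 6]
5 → replaces 6 → [4, 5]
15 → extends → [4, 5, 15]
16 → extends → [4, 5, 15, 16]
8 → replaces 15 → [4, 5, 8, 16]
4 → already a tail → [4, 5, 8, 16]
14 → replaces 16 → [4, 5, 8, 14]
9 → replaces 14 → [4, 5, 8, 9]
15 → extends → [4, 5, 8, 9, 15]
Five tails, so the longest strictly increasing subsequence has length 5 (e.g. 4, 6, 8, 14, 15).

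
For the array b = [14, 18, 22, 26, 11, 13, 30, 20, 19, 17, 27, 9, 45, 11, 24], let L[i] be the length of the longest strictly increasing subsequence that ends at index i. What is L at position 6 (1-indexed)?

2

dp[i] = 1 + max{dp[j] : j<i, b[j]<b[i]} (or 1 if no such j):
i:      1  2  3  4  5  6  7  8  9 10 11 12 13 14 15
b[i]:  14 18 22 26 11 13 30 20 19 17 27  9 45 11 24
dp:     1  2  3  4  1  2  5  3  3  3  5  1  6  2  4
At index 6 the value is 2.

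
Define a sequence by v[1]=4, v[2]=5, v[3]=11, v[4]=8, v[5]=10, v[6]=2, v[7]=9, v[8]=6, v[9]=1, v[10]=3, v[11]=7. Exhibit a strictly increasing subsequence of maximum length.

4, 5, 8, 10

Patience tails give the LIS length; then backtrack through the dp parents:
4 → extends → [4]
5 → extends → [4, 5]
11 → extends → [4, 5, 11]
8 → replaces 11 → [4, 5, 8]
10 → extends → [4, 5, 8, 10]
2 → replaces 4 → [2, 5, 8, 10]
9 → replaces 10 → [2, 5, 8, 9]
6 → replaces 8 → [2, 5, 6, 9]
1 → replaces 2 → [1, 5, 6, 9]
3 → replaces 5 → [1, 3, 6, 9]
7 → replaces 9 → [1, 3, 6, 7]
Length 4; one witness is 4, 5, 8, 10.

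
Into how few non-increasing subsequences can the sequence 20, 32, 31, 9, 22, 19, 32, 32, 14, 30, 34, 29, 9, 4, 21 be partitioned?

Place each on the leftmost legal pile:
20 → new pile 1 (tops now [20])
32 → new pile 2 (tops now [20, 32])
31 → pile 2 (tops now [20, 31])
9 → pile 1 (tops now [9, 31])
22 → pile 2 (tops now [9, 22])
19 → pile 2 (tops now [9, 19])
32 → new pile 3 (tops now [9, 19, 32])
32 → pile 3 (tops now [9, 19, 32])
14 → pile 2 (tops now [9, 14, 32])
30 → pile 3 (tops now [9, 14, 30])
34 → new pile 4 (tops now [9, 14, 30, 34])
29 → pile 3 (tops now [9, 14, 29, 34])
9 → pile 1 (tops now [9, 14, 29, 34])
4 → pile 1 (tops now [4, 14, 29, 34])
21 → pile 3 (tops now [4, 14, 21, 34])
Four piles.

4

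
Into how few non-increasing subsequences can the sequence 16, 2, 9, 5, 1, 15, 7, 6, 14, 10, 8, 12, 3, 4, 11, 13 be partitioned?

6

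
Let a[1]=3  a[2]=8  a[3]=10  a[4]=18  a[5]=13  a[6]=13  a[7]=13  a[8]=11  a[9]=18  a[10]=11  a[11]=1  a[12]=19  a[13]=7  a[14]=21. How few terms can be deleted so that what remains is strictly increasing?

7

Fewest deletions = n − (longest strictly increasing subsequence).
Patience tails:
3 → extends → [3]
8 → extends → [3, 8]
10 → extends → [3, 8, 10]
18 → extends → [3, 8, 10, 18]
13 → replaces 18 → [3, 8, 10, 13]
13 → already a tail → [3, 8, 10, 13]
13 → already a tail → [3, 8, 10, 13]
11 → replaces 13 → [3, 8, 10, 11]
18 → extends → [3, 8, 10, 11, 18]
11 → already a tail → [3, 8, 10, 11, 18]
1 → replaces 3 → [1, 8, 10, 11, 18]
19 → extends → [1, 8, 10, 11, 18, 19]
7 → replaces 8 → [1, 7, 10, 11, 18, 19]
21 → extends → [1, 7, 10, 11, 18, 19, 21]
Longest strictly increasing subsequence has length 7, so deletions = 14 − 7 = 7.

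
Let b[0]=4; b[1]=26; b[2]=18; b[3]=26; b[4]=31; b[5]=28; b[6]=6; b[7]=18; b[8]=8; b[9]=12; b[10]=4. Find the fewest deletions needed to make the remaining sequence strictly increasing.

Fewest deletions = n − (longest strictly increasing subsequence).
i:      0  1  2  3  4  5  6  7  8  9 10
b[i]:   4 26 18 26 31 28  6 18  8 12  4
dp:     1  2  2  3  4  4  2  3  3  4  1
max dp = 4, so deletions = 11 − 4 = 7.

7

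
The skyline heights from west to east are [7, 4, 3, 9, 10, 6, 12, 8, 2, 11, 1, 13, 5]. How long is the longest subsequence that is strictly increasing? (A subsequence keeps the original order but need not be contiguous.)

5

Track the smallest tail for each achievable length (strict):
7 → extends → [7]
4 → replaces 7 → [4]
3 → replaces 4 → [3]
9 → extends → [3, 9]
10 → extends → [3, 9, 10]
6 → replaces 9 → [3, 6, 10]
12 → extends → [3, 6, 10, 12]
8 → replaces 10 → [3, 6, 8, 12]
2 → replaces 3 → [2, 6, 8, 12]
11 → replaces 12 → [2, 6, 8, 11]
1 → replaces 2 → [1, 6, 8, 11]
13 → extends → [1, 6, 8, 11, 13]
5 → replaces 6 → [1, 5, 8, 11, 13]
Five tails, so the longest strictly increasing subsequence has length 5 (e.g. 7, 9, 10, 12, 13).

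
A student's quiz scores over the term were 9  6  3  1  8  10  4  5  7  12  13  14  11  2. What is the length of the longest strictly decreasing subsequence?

4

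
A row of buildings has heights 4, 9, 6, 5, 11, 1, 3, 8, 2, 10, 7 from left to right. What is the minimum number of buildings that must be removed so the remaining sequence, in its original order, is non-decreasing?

7

Fewest deletions = n − (longest non-decreasing subsequence).
i:      1  2  3  4  5  6  7  8  9 10 11
a[i]:   4  9  6  5 11  1  3  8  2 10  7
dp:     1  2  2  2  3  1  2  3  2  4  3
max dp = 4, so deletions = 11 − 4 = 7.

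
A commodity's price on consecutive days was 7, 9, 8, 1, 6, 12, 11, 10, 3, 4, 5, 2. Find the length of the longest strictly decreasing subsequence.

Let dp[i] be the longest strictly decreasing subsequence ending at i:
i:      1  2  3  4  5  6  7  8  9 10 11 12
a[i]:   7  9  8  1  6 12 11 10  3  4  5  2
dp:     1  1  2  3  3  1  2  3  4  4  4  5
Maximum is 5.

5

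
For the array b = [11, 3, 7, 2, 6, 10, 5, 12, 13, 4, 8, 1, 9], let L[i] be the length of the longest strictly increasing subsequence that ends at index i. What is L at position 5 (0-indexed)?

3

dp[i] = 1 + max{dp[j] : j<i, b[j]<b[i]} (or 1 if no such j):
i:      0  1  2  3  4  5  6  7  8  9 10 11 12
b[i]:  11  3  7  2  6 10  5 12 13  4  8  1  9
dp:     1  1  2  1  2  3  2  4  5  2  3  1  4
At index 5 the value is 3.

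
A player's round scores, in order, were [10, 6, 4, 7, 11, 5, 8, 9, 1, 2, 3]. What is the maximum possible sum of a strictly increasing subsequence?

30

Let S[i] be the best sum of a strictly increasing subsequence ending at i:
i:      1  2  3  4  5  6  7  8  9 10 11
a[i]:  10  6  4  7 11  5  8  9  1  2  3
S:     10  6  4 13 24  9 21 30  1  3  6
Maximum is 30 (e.g. 6 + 7 + 8 + 9).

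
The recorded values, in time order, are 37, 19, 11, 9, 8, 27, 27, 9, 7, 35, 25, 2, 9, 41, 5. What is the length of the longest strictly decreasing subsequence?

Negate each value so 'decreasing' becomes 'increasing', then run patience tails on the negated sequence:
-37 → extends → [-37]
-19 → extends → [-37, -19]
-11 → extends → [-37, -19, -11]
-9 → extends → [-37, -19, -11, -9]
-8 → extends → [-37, -19, -11, -9, -8]
-27 → replaces -19 → [-37, -27, -11, -9, -8]
-27 → already a tail → [-37, -27, -11, -9, -8]
-9 → already a tail → [-37, -27, -11, -9, -8]
-7 → extends → [-37, -27, -11, -9, -8, -7]
-35 → replaces -27 → [-37, -35, -11, -9, -8, -7]
-25 → replaces -11 → [-37, -35, -25, -9, -8, -7]
-2 → extends → [-37, -35, -25, -9, -8, -7, -2]
-9 → already a tail → [-37, -35, -25, -9, -8, -7, -2]
-41 → replaces -37 → [-41, -35, -25, -9, -8, -7, -2]
-5 → replaces -2 → [-41, -35, -25, -9, -8, -7, -5]
Seven tails, so the longest strictly decreasing subsequence of the original has length 7.

7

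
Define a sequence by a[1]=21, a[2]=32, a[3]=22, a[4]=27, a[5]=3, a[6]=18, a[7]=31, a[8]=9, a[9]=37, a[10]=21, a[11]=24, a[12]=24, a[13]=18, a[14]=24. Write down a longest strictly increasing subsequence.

21, 22, 27, 31, 37

Patience tails give the LIS length; then backtrack through the dp parents:
21 → extends → [21]
32 → extends → [21, 32]
22 → replaces 32 → [21, 22]
27 → extends → [21, 22, 27]
3 → replaces 21 → [3, 22, 27]
18 → replaces 22 → [3, 18, 27]
31 → extends → [3, 18, 27, 31]
9 → replaces 18 → [3, 9, 27, 31]
37 → extends → [3, 9, 27, 31, 37]
21 → replaces 27 → [3, 9, 21, 31, 37]
24 → replaces 31 → [3, 9, 21, 24, 37]
24 → already a tail → [3, 9, 21, 24, 37]
18 → replaces 21 → [3, 9, 18, 24, 37]
24 → already a tail → [3, 9, 18, 24, 37]
Length 5; one witness is 21, 22, 27, 31, 37.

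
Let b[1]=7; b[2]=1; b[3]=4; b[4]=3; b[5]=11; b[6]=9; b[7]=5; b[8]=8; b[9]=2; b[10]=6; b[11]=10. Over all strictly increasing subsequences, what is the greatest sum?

28

Let S[i] be the best sum of a strictly increasing subsequence ending at i:
i:      1  2  3  4  5  6  7  8  9 10 11
b[i]:   7  1  4  3 11  9  5  8  2  6 10
S:      7  1  5  4 18 16 10 18  3 16 28
Maximum is 28 (e.g. 1 + 4 + 5 + 8 + 10).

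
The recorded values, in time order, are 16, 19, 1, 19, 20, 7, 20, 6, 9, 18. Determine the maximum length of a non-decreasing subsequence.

5

Let dp[i] be the length of the longest such subsequence ending at index i:
i:      1  2  3  4  5  6  7  8  9 10
a[i]:  16 19  1 19 20  7 20  6  9 18
dp:     1  2  1  3  4  2  5  2  3  4
Maximum dp value is 5.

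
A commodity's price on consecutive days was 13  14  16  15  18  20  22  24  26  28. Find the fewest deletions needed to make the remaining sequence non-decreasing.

Fewest deletions = n − (longest non-decreasing subsequence).
i:      1  2  3  4  5  6  7  8  9 10
a[i]:  13 14 16 15 18 20 22 24 26 28
dp:     1  2  3  3  4  5  6  7  8  9
max dp = 9, so deletions = 10 − 9 = 1.

1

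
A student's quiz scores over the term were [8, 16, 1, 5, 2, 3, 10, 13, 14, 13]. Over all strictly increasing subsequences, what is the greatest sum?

Let S[i] be the best sum of a strictly increasing subsequence ending at i:
i:      1  2  3  4  5  6  7  8  9 10
a[i]:   8 16  1  5  2  3 10 13 14 13
S:      8 24  1  6  3  6 18 31 45 31
Maximum is 45 (e.g. 8 + 10 + 13 + 14).

45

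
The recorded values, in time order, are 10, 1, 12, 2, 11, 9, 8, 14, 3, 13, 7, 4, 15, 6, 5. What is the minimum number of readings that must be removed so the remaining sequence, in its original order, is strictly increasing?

Fewest deletions = n − (longest strictly increasing subsequence).
Patience tails:
10 → extends → [10]
1 → replaces 10 → [1]
12 → extends → [1, 12]
2 → replaces 12 → [1, 2]
11 → extends → [1, 2, 11]
9 → replaces 11 → [1, 2, 9]
8 → replaces 9 → [1, 2, 8]
14 → extends → [1, 2, 8, 14]
3 → replaces 8 → [1, 2, 3, 14]
13 → replaces 14 → [1, 2, 3, 13]
7 → replaces 13 → [1, 2, 3, 7]
4 → replaces 7 → [1, 2, 3, 4]
15 → extends → [1, 2, 3, 4, 15]
6 → replaces 15 → [1, 2, 3, 4, 6]
5 → replaces 6 → [1, 2, 3, 4, 5]
Longest strictly increasing subsequence has length 5, so deletions = 15 − 5 = 10.

10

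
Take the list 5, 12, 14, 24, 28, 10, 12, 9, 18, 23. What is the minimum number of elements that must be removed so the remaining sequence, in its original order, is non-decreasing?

5

Fewest deletions = n − (longest non-decreasing subsequence).
i:      1  2  3  4  5  6  7  8  9 10
a[i]:   5 12 14 24 28 10 12  9 18 23
dp:     1  2  3  4  5  2  3  2  4  5
max dp = 5, so deletions = 10 − 5 = 5.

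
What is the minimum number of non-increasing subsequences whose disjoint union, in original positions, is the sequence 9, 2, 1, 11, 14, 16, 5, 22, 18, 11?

5

The minimum number of non-increasing subsequences covering a sequence equals the length of its longest strictly increasing subsequence.
LIS length is 5 (e.g. 9, 11, 14, 16, 22), so 5 piles are needed.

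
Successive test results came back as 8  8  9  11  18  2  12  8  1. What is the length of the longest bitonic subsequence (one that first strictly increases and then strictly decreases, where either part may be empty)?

7

inc[i] = longest strictly increasing subsequence ending at i; dec[i] = longest strictly decreasing subsequence starting at i:
i:      1  2  3  4  5  6  7  8  9
a[i]:   8  8  9 11 18  2 12  8  1
inc:    1  1  2  3  4  1  4  2  1
dec:    3  3  3  3  4  2  3  2  1
Best peak at i=5 (value 18): inc=4, dec=4, length 4+4−1 = 7.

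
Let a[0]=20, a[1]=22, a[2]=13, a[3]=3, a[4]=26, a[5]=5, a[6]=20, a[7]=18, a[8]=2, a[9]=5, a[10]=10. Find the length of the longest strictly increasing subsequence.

Track the smallest tail for each achievable length (strict):
20 → extends → [20]
22 → extends → [20, 22]
13 → replaces 20 → [13, 22]
3 → replaces 13 → [3, 22]
26 → extends → [3, 22, 26]
5 → replaces 22 → [3, 5, 26]
20 → replaces 26 → [3, 5, 20]
18 → replaces 20 → [3, 5, 18]
2 → replaces 3 → [2, 5, 18]
5 → already a tail → [2, 5, 18]
10 → replaces 18 → [2, 5, 10]
Three tails, so the longest strictly increasing subsequence has length 3 (e.g. 20, 22, 26).

3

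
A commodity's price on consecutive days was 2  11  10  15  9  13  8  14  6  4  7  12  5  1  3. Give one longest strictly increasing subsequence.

Patience tails give the LIS length; then backtrack through the dp parents:
2 → extends → [2]
11 → extends → [2, 11]
10 → replaces 11 → [2, 10]
15 → extends → [2, 10, 15]
9 → replaces 10 → [2, 9, 15]
13 → replaces 15 → [2, 9, 13]
8 → replaces 9 → [2, 8, 13]
14 → extends → [2, 8, 13, 14]
6 → replaces 8 → [2, 6, 13, 14]
4 → replaces 6 → [2, 4, 13, 14]
7 → replaces 13 → [2, 4, 7, 14]
12 → replaces 14 → [2, 4, 7, 12]
5 → replaces 7 → [2, 4, 5, 12]
1 → replaces 2 → [1, 4, 5, 12]
3 → replaces 4 → [1, 3, 5, 12]
Length 4; one witness is 2, 11, 13, 14.

2, 11, 13, 14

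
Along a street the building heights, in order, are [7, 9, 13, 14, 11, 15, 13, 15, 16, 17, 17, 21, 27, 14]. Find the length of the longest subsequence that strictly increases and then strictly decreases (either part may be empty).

inc[i] = longest strictly increasing subsequence ending at i; dec[i] = longest strictly decreasing subsequence starting at i:
i:      1  2  3  4  5  6  7  8  9 10 11 12 13 14
a[i]:   7  9 13 14 11 15 13 15 16 17 17 21 27 14
inc:    1  2  3  4  3  5  4  5  6  7  7  8  9  5
dec:    1  1  2  2  1  2  1  2  2  2  2  2  2  1
Best peak at i=13 (value 27): inc=9, dec=2, length 9+2−1 = 10.

10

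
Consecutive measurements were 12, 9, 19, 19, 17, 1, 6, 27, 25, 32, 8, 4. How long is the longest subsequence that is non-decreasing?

5

Track the smallest tail for each achievable length (allowing ties):
12 → extends → [12]
9 → replaces 12 → [9]
19 → extends → [9, 19]
19 → extends → [9, 19, 19]
17 → replaces 19 → [9, 17, 19]
1 → replaces 9 → [1, 17, 19]
6 → replaces 17 → [1, 6, 19]
27 → extends → [1, 6, 19, 27]
25 → replaces 27 → [1, 6, 19, 25]
32 → extends → [1, 6, 19, 25, 32]
8 → replaces 19 → [1, 6, 8, 25, 32]
4 → replaces 6 → [1, 4, 8, 25, 32]
Five tails, so the longest non-decreasing subsequence has length 5 (e.g. 12, 19, 19, 27, 32).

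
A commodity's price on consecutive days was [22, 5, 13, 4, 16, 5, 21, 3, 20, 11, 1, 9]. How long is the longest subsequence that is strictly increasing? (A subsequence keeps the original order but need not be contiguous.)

4

Let dp[i] be the length of the longest such subsequence ending at index i:
i:      1  2  3  4  5  6  7  8  9 10 11 12
a[i]:  22  5 13  4 16  5 21  3 20 11  1  9
dp:     1  1  2  1  3  2  4  1  4  3  1  3
Maximum dp value is 4.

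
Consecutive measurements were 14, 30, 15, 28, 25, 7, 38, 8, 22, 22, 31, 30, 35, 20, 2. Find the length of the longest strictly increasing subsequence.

Track the smallest tail for each achievable length (strict):
14 → extends → [14]
30 → extends → [14, 30]
15 → replaces 30 → [14, 15]
28 → extends → [14, 15, 28]
25 → replaces 28 → [14, 15, 25]
7 → replaces 14 → [7, 15, 25]
38 → extends → [7, 15, 25, 38]
8 → replaces 15 → [7, 8, 25, 38]
22 → replaces 25 → [7, 8, 22, 38]
22 → already a tail → [7, 8, 22, 38]
31 → replaces 38 → [7, 8, 22, 31]
30 → replaces 31 → [7, 8, 22, 30]
35 → extends → [7, 8, 22, 30, 35]
20 → replaces 22 → [7, 8, 20, 30, 35]
2 → replaces 7 → [2, 8, 20, 30, 35]
Five tails, so the longest strictly increasing subsequence has length 5 (e.g. 14, 15, 28, 31, 35).

5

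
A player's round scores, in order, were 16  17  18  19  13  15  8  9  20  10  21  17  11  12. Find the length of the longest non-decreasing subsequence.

6

Track the smallest tail for each achievable length (allowing ties):
16 → extends → [16]
17 → extends → [16, 17]
18 → extends → [16, 17, 18]
19 → extends → [16, 17, 18, 19]
13 → replaces 16 → [13, 17, 18, 19]
15 → replaces 17 → [13, 15, 18, 19]
8 → replaces 13 → [8, 15, 18, 19]
9 → replaces 15 → [8, 9, 18, 19]
20 → extends → [8, 9, 18, 19, 20]
10 → replaces 18 → [8, 9, 10, 19, 20]
21 → extends → [8, 9, 10, 19, 20, 21]
17 → replaces 19 → [8, 9, 10, 17, 20, 21]
11 → replaces 17 → [8, 9, 10, 11, 20, 21]
12 → replaces 20 → [8, 9, 10, 11, 12, 21]
Six tails, so the longest non-decreasing subsequence has length 6 (e.g. 16, 17, 18, 19, 20, 21).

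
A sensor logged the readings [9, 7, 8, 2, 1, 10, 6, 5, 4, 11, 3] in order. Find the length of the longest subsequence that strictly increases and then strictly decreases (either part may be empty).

inc[i] = longest strictly increasing subsequence ending at i; dec[i] = longest strictly decreasing subsequence starting at i:
i:      1  2  3  4  5  6  7  8  9 10 11
a[i]:   9  7  8  2  1 10  6  5  4 11  3
inc:    1  1  2  1  1  3  2  2  2  4  2
dec:    6  5  5  2  1  5  4  3  2  2  1
Best peak at i=6 (value 10): inc=3, dec=5, length 3+5−1 = 7.

7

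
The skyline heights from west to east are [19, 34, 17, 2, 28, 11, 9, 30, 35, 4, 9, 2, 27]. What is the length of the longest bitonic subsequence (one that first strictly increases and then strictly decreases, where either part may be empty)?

inc[i] = longest strictly increasing subsequence ending at i; dec[i] = longest strictly decreasing subsequence starting at i:
i:      1  2  3  4  5  6  7  8  9 10 11 12 13
a[i]:  19 34 17  2 28 11  9 30 35  4  9  2 27
inc:    1  2  1  1  2  2  2  3  4  2  3  1  4
dec:    6  6  5  1  5  4  3  3  3  2  2  1  1
Best peak at i=2 (value 34): inc=2, dec=6, length 2+6−1 = 7.

7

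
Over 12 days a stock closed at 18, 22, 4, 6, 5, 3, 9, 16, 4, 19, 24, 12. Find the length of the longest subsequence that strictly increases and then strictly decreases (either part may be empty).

inc[i] = longest strictly increasing subsequence ending at i; dec[i] = longest strictly decreasing subsequence starting at i:
i:      1  2  3  4  5  6  7  8  9 10 11 12
a[i]:  18 22  4  6  5  3  9 16  4 19 24 12
inc:    1  2  1  2  2  1  3  4  2  5  6  4
dec:    4  4  2  3  2  1  2  2  1  2  2  1
Best peak at i=11 (value 24): inc=6, dec=2, length 6+2−1 = 7.

7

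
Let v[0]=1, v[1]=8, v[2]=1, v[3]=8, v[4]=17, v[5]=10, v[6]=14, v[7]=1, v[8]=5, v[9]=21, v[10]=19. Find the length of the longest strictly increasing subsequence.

5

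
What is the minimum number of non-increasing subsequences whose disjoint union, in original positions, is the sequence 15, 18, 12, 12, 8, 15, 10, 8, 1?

2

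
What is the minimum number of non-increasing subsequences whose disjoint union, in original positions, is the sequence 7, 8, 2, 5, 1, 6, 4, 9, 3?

4

Place each on the leftmost legal pile:
7 → new pile 1 (tops now [7])
8 → new pile 2 (tops now [7, 8])
2 → pile 1 (tops now [2, 8])
5 → pile 2 (tops now [2, 5])
1 → pile 1 (tops now [1, 5])
6 → new pile 3 (tops now [1, 5, 6])
4 → pile 2 (tops now [1, 4, 6])
9 → new pile 4 (tops now [1, 4, 6, 9])
3 → pile 2 (tops now [1, 3, 6, 9])
Four piles.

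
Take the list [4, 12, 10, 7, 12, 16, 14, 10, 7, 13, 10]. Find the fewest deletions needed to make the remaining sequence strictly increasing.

7

Fewest deletions = n − (longest strictly increasing subsequence).
i:      1  2  3  4  5  6  7  8  9 10 11
a[i]:   4 12 10  7 12 16 14 10  7 13 10
dp:     1  2  2  2  3  4  4  3  2  4  3
max dp = 4, so deletions = 11 − 4 = 7.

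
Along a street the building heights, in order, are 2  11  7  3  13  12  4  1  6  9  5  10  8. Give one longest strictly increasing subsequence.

Patience tails give the LIS length; then backtrack through the dp parents:
2 → extends → [2]
11 → extends → [2, 11]
7 → replaces 11 → [2, 7]
3 → replaces 7 → [2, 3]
13 → extends → [2, 3, 13]
12 → replaces 13 → [2, 3, 12]
4 → replaces 12 → [2, 3, 4]
1 → replaces 2 → [1, 3, 4]
6 → extends → [1, 3, 4, 6]
9 → extends → [1, 3, 4, 6, 9]
5 → replaces 6 → [1, 3, 4, 5, 9]
10 → extends → [1, 3, 4, 5, 9, 10]
8 → replaces 9 → [1, 3, 4, 5, 8, 10]
Length 6; one witness is 2, 3, 4, 6, 9, 10.

2, 3, 4, 6, 9, 10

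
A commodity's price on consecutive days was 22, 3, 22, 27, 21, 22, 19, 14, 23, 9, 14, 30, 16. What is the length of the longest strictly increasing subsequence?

Track the smallest tail for each achievable length (strict):
22 → extends → [22]
3 → replaces 22 → [3]
22 → extends → [3, 22]
27 → extends → [3, 22, 27]
21 → replaces 22 → [3, 21, 27]
22 → replaces 27 → [3, 21, 22]
19 → replaces 21 → [3, 19, 22]
14 → replaces 19 → [3, 14, 22]
23 → extends → [3, 14, 22, 23]
9 → replaces 14 → [3, 9, 22, 23]
14 → replaces 22 → [3, 9, 14, 23]
30 → extends → [3, 9, 14, 23, 30]
16 → replaces 23 → [3, 9, 14, 16, 30]
Five tails, so the longest strictly increasing subsequence has length 5 (e.g. 3, 21, 22, 23, 30).

5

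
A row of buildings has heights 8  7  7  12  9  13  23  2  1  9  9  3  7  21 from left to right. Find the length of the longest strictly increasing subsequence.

4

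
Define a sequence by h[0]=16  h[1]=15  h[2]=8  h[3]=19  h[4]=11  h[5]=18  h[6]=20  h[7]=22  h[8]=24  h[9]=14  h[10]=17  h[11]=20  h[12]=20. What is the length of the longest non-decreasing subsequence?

Track the smallest tail for each achievable length (allowing ties):
16 → extends → [16]
15 → replaces 16 → [15]
8 → replaces 15 → [8]
19 → extends → [8, 19]
11 → replaces 19 → [8, 11]
18 → extends → [8, 11, 18]
20 → extends → [8, 11, 18, 20]
22 → extends → [8, 11, 18, 20, 22]
24 → extends → [8, 11, 18, 20, 22, 24]
14 → replaces 18 → [8, 11, 14, 20, 22, 24]
17 → replaces 20 → [8, 11, 14, 17, 22, 24]
20 → replaces 22 → [8, 11, 14, 17, 20, 24]
20 → replaces 24 → [8, 11, 14, 17, 20, 20]
Six tails, so the longest non-decreasing subsequence has length 6 (e.g. 8, 11, 18, 20, 22, 24).

6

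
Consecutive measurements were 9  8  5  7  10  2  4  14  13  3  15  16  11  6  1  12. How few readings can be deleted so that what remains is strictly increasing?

Fewest deletions = n − (longest strictly increasing subsequence).
Patience tails:
9 → extends → [9]
8 → replaces 9 → [8]
5 → replaces 8 → [5]
7 → extends → [5, 7]
10 → extends → [5, 7, 10]
2 → replaces 5 → [2, 7, 10]
4 → replaces 7 → [2, 4, 10]
14 → extends → [2, 4, 10, 14]
13 → replaces 14 → [2, 4, 10, 13]
3 → replaces 4 → [2, 3, 10, 13]
15 → extends → [2, 3, 10, 13, 15]
16 → extends → [2, 3, 10, 13, 15, 16]
11 → replaces 13 → [2, 3, 10, 11, 15, 16]
6 → replaces 10 → [2, 3, 6, 11, 15, 16]
1 → replaces 2 → [1, 3, 6, 11, 15, 16]
12 → replaces 15 → [1, 3, 6, 11, 12, 16]
Longest strictly increasing subsequence has length 6, so deletions = 16 − 6 = 10.

10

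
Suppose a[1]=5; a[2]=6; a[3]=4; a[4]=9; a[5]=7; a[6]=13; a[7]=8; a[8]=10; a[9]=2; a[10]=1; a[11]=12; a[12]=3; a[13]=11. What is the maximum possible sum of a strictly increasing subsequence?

48

Let S[i] be the best sum of a strictly increasing subsequence ending at i:
i:      1  2  3  4  5  6  7  8  9 10 11 12 13
a[i]:   5  6  4  9  7 13  8 10  2  1 12  3 11
S:      5 11  4 20 18 33 26 36  2  1 48  5 47
Maximum is 48 (e.g. 5 + 6 + 7 + 8 + 10 + 12).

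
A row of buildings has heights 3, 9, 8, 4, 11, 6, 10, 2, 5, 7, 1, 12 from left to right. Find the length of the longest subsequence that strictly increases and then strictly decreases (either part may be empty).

inc[i] = longest strictly increasing subsequence ending at i; dec[i] = longest strictly decreasing subsequence starting at i:
i:      1  2  3  4  5  6  7  8  9 10 11 12
a[i]:   3  9  8  4 11  6 10  2  5  7  1 12
inc:    1  2  2  2  3  3  4  1  3  4  1  5
dec:    3  5  4  3  4  3  3  2  2  2  1  1
Best peak at i=2 (value 9): inc=2, dec=5, length 2+5−1 = 6.

6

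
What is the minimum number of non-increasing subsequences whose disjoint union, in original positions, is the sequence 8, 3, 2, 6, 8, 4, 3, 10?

4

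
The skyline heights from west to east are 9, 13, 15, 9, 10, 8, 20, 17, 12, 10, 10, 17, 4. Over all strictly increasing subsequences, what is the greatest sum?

Let S[i] be the best sum of a strictly increasing subsequence ending at i:
i:      1  2  3  4  5  6  7  8  9 10 11 12 13
a[i]:   9 13 15  9 10  8 20 17 12 10 10 17  4
S:      9 22 37  9 19  8 57 54 31 19 19 54  4
Maximum is 57 (e.g. 9 + 13 + 15 + 20).

57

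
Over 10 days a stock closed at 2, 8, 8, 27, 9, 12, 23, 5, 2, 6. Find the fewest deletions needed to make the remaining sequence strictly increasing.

5

Fewest deletions = n − (longest strictly increasing subsequence).
i:      1  2  3  4  5  6  7  8  9 10
a[i]:   2  8  8 27  9 12 23  5  2  6
dp:     1  2  2  3  3  4  5  2  1  3
max dp = 5, so deletions = 10 − 5 = 5.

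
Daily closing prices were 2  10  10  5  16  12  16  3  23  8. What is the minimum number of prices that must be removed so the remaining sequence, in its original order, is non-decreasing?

4

Fewest deletions = n − (longest non-decreasing subsequence).
i:      1  2  3  4  5  6  7  8  9 10
a[i]:   2 10 10  5 16 12 16  3 23  8
dp:     1  2  3  2  4  4  5  2  6  3
max dp = 6, so deletions = 10 − 6 = 4.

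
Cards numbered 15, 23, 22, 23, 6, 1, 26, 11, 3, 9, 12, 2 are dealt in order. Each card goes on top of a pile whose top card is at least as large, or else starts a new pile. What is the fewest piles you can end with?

4

Place each on the leftmost legal pile:
15 → new pile 1 (tops now [15])
23 → new pile 2 (tops now [15, 23])
22 → pile 2 (tops now [15, 22])
23 → new pile 3 (tops now [15, 22, 23])
6 → pile 1 (tops now [6, 22, 23])
1 → pile 1 (tops now [1, 22, 23])
26 → new pile 4 (tops now [1, 22, 23, 26])
11 → pile 2 (tops now [1, 11, 23, 26])
3 → pile 2 (tops now [1, 3, 23, 26])
9 → pile 3 (tops now [1, 3, 9, 26])
12 → pile 4 (tops now [1, 3, 9, 12])
2 → pile 2 (tops now [1, 2, 9, 12])
Four piles.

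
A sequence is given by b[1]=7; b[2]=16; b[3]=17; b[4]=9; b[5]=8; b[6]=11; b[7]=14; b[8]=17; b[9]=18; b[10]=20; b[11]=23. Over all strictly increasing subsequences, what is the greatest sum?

119

Let S[i] be the best sum of a strictly increasing subsequence ending at i:
i:       1   2   3   4   5   6   7   8   9  10  11
b[i]:    7  16  17   9   8  11  14  17  18  20  23
S:       7  23  40  16  15  27  41  58  76  96 119
Maximum is 119 (e.g. 7 + 9 + 11 + 14 + 17 + 18 + 20 + 23).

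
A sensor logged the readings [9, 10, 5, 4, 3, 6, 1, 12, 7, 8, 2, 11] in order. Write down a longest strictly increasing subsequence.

Patience tails give the LIS length; then backtrack through the dp parents:
9 → extends → [9]
10 → extends → [9, 10]
5 → replaces 9 → [5, 10]
4 → replaces 5 → [4, 10]
3 → replaces 4 → [3, 10]
6 → replaces 10 → [3, 6]
1 → replaces 3 → [1, 6]
12 → extends → [1, 6, 12]
7 → replaces 12 → [1, 6, 7]
8 → extends → [1, 6, 7, 8]
2 → replaces 6 → [1, 2, 7, 8]
11 → extends → [1, 2, 7, 8, 11]
Length 5; one witness is 5, 6, 7, 8, 11.

5, 6, 7, 8, 11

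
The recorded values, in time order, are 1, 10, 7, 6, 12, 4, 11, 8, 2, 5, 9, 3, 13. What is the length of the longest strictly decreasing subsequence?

Let dp[i] be the longest strictly decreasing subsequence ending at i:
i:      1  2  3  4  5  6  7  8  9 10 11 12 13
a[i]:   1 10  7  6 12  4 11  8  2  5  9  3 13
dp:     1  1  2  3  1  4  2  3  5  4  3  5  1
Maximum is 5.

5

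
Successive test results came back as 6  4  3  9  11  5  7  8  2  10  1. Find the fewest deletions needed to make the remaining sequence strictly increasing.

Fewest deletions = n − (longest strictly increasing subsequence).
Patience tails:
6 → extends → [6]
4 → replaces 6 → [4]
3 → replaces 4 → [3]
9 → extends → [3, 9]
11 → extends → [3, 9, 11]
5 → replaces 9 → [3, 5, 11]
7 → replaces 11 → [3, 5, 7]
8 → extends → [3, 5, 7, 8]
2 → replaces 3 → [2, 5, 7, 8]
10 → extends → [2, 5, 7, 8, 10]
1 → replaces 2 → [1, 5, 7, 8, 10]
Longest strictly increasing subsequence has length 5, so deletions = 11 − 5 = 6.

6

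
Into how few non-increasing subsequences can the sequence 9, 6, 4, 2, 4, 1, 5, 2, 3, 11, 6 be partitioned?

The minimum number of non-increasing subsequences covering a sequence equals the length of its longest strictly increasing subsequence.
LIS length is 4 (e.g. 2, 4, 5, 11), so 4 piles are needed.

4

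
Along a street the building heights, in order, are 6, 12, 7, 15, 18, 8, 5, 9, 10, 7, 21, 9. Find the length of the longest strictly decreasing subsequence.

3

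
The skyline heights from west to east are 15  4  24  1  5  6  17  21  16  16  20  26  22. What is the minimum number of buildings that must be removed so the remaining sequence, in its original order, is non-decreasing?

6

Fewest deletions = n − (longest non-decreasing subsequence).
i:      1  2  3  4  5  6  7  8  9 10 11 12 13
a[i]:  15  4 24  1  5  6 17 21 16 16 20 26 22
dp:     1  1  2  1  2  3  4  5  4  5  6  7  7
max dp = 7, so deletions = 13 − 7 = 6.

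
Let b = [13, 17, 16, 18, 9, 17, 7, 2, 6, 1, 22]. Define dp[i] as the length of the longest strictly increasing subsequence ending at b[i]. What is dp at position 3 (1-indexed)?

dp[i] = 1 + max{dp[j] : j<i, b[j]<b[i]} (or 1 if no such j):
i:      1  2  3  4  5  6  7  8  9 10 11
b[i]:  13 17 16 18  9 17  7  2  6  1 22
dp:     1  2  2  3  1  3  1  1  2  1  4
At index 3 the value is 2.

2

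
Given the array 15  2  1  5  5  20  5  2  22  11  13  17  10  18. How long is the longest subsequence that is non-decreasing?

8

Track the smallest tail for each achievable length (allowing ties):
15 → extends → [15]
2 → replaces 15 → [2]
1 → replaces 2 → [1]
5 → extends → [1, 5]
5 → extends → [1, 5, 5]
20 → extends → [1, 5, 5, 20]
5 → replaces 20 → [1, 5, 5, 5]
2 → replaces 5 → [1, 2, 5, 5]
22 → extends → [1, 2, 5, 5, 22]
11 → replaces 22 → [1, 2, 5, 5, 11]
13 → extends → [1, 2, 5, 5, 11, 13]
17 → extends → [1, 2, 5, 5, 11, 13, 17]
10 → replaces 11 → [1, 2, 5, 5, 10, 13, 17]
18 → extends → [1, 2, 5, 5, 10, 13, 17, 18]
Eight tails, so the longest non-decreasing subsequence has length 8 (e.g. 2, 5, 5, 5, 11, 13, 17, 18).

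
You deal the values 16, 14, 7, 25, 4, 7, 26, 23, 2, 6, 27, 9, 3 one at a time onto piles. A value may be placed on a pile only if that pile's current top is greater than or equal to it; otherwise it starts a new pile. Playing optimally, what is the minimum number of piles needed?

Place each on the leftmost legal pile:
16 → new pile 1 (tops now [16])
14 → pile 1 (tops now [14])
7 → pile 1 (tops now [7])
25 → new pile 2 (tops now [7, 25])
4 → pile 1 (tops now [4, 25])
7 → pile 2 (tops now [4, 7])
26 → new pile 3 (tops now [4, 7, 26])
23 → pile 3 (tops now [4, 7, 23])
2 → pile 1 (tops now [2, 7, 23])
6 → pile 2 (tops now [2, 6, 23])
27 → new pile 4 (tops now [2, 6, 23, 27])
9 → pile 3 (tops now [2, 6, 9, 27])
3 → pile 2 (tops now [2, 3, 9, 27])
Four piles.

4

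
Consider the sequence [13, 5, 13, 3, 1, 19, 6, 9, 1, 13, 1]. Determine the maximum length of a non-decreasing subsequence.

4

Track the smallest tail for each achievable length (allowing ties):
13 → extends → [13]
5 → replaces 13 → [5]
13 → extends → [5, 13]
3 → replaces 5 → [3, 13]
1 → replaces 3 → [1, 13]
19 → extends → [1, 13, 19]
6 → replaces 13 → [1, 6, 19]
9 → replaces 19 → [1, 6, 9]
1 → replaces 6 → [1, 1, 9]
13 → extends → [1, 1, 9, 13]
1 → replaces 9 → [1, 1, 1, 13]
Four tails, so the longest non-decreasing subsequence has length 4 (e.g. 5, 6, 9, 13).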